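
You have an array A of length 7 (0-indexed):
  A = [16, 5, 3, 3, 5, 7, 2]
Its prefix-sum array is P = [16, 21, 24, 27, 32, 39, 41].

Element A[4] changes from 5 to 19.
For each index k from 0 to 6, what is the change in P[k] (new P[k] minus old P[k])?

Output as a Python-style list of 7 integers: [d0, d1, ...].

Element change: A[4] 5 -> 19, delta = 14
For k < 4: P[k] unchanged, delta_P[k] = 0
For k >= 4: P[k] shifts by exactly 14
Delta array: [0, 0, 0, 0, 14, 14, 14]

Answer: [0, 0, 0, 0, 14, 14, 14]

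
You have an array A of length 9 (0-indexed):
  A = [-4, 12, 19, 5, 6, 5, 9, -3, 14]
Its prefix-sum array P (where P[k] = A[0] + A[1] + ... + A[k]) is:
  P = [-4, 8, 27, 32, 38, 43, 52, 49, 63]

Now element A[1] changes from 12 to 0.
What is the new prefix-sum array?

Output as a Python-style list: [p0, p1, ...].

Answer: [-4, -4, 15, 20, 26, 31, 40, 37, 51]

Derivation:
Change: A[1] 12 -> 0, delta = -12
P[k] for k < 1: unchanged (A[1] not included)
P[k] for k >= 1: shift by delta = -12
  P[0] = -4 + 0 = -4
  P[1] = 8 + -12 = -4
  P[2] = 27 + -12 = 15
  P[3] = 32 + -12 = 20
  P[4] = 38 + -12 = 26
  P[5] = 43 + -12 = 31
  P[6] = 52 + -12 = 40
  P[7] = 49 + -12 = 37
  P[8] = 63 + -12 = 51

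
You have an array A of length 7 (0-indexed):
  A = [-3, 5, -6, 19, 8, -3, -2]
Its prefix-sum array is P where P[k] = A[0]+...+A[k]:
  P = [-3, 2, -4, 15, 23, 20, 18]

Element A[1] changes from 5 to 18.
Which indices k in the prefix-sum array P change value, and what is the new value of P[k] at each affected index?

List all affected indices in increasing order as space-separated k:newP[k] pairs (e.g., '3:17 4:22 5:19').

P[k] = A[0] + ... + A[k]
P[k] includes A[1] iff k >= 1
Affected indices: 1, 2, ..., 6; delta = 13
  P[1]: 2 + 13 = 15
  P[2]: -4 + 13 = 9
  P[3]: 15 + 13 = 28
  P[4]: 23 + 13 = 36
  P[5]: 20 + 13 = 33
  P[6]: 18 + 13 = 31

Answer: 1:15 2:9 3:28 4:36 5:33 6:31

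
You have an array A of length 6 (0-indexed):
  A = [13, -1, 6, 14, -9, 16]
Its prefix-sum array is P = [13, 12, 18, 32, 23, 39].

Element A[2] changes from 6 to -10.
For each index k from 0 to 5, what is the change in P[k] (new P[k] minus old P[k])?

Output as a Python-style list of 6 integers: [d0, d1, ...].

Element change: A[2] 6 -> -10, delta = -16
For k < 2: P[k] unchanged, delta_P[k] = 0
For k >= 2: P[k] shifts by exactly -16
Delta array: [0, 0, -16, -16, -16, -16]

Answer: [0, 0, -16, -16, -16, -16]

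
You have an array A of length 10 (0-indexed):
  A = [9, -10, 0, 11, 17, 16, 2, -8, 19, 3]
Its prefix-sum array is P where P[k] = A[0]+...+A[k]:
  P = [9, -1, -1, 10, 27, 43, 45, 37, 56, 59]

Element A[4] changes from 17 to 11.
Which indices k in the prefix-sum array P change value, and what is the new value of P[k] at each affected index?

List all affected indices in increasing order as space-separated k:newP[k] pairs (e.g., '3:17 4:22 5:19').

P[k] = A[0] + ... + A[k]
P[k] includes A[4] iff k >= 4
Affected indices: 4, 5, ..., 9; delta = -6
  P[4]: 27 + -6 = 21
  P[5]: 43 + -6 = 37
  P[6]: 45 + -6 = 39
  P[7]: 37 + -6 = 31
  P[8]: 56 + -6 = 50
  P[9]: 59 + -6 = 53

Answer: 4:21 5:37 6:39 7:31 8:50 9:53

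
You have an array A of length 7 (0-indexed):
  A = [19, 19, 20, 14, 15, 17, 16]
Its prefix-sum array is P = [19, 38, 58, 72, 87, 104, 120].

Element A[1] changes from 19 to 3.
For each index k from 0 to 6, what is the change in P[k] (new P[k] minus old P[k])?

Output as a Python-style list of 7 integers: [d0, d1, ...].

Element change: A[1] 19 -> 3, delta = -16
For k < 1: P[k] unchanged, delta_P[k] = 0
For k >= 1: P[k] shifts by exactly -16
Delta array: [0, -16, -16, -16, -16, -16, -16]

Answer: [0, -16, -16, -16, -16, -16, -16]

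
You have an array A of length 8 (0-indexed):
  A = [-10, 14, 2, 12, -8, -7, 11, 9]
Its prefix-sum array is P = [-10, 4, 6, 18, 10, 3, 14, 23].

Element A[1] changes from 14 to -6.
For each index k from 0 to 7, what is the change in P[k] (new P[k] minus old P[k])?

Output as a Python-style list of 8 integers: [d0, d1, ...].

Element change: A[1] 14 -> -6, delta = -20
For k < 1: P[k] unchanged, delta_P[k] = 0
For k >= 1: P[k] shifts by exactly -20
Delta array: [0, -20, -20, -20, -20, -20, -20, -20]

Answer: [0, -20, -20, -20, -20, -20, -20, -20]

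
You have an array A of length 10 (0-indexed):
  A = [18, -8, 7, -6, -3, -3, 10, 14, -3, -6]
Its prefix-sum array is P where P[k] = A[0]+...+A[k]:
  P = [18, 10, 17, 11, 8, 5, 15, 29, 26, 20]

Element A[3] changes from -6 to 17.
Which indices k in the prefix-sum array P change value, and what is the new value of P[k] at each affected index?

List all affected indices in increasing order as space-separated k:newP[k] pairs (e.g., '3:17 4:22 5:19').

Answer: 3:34 4:31 5:28 6:38 7:52 8:49 9:43

Derivation:
P[k] = A[0] + ... + A[k]
P[k] includes A[3] iff k >= 3
Affected indices: 3, 4, ..., 9; delta = 23
  P[3]: 11 + 23 = 34
  P[4]: 8 + 23 = 31
  P[5]: 5 + 23 = 28
  P[6]: 15 + 23 = 38
  P[7]: 29 + 23 = 52
  P[8]: 26 + 23 = 49
  P[9]: 20 + 23 = 43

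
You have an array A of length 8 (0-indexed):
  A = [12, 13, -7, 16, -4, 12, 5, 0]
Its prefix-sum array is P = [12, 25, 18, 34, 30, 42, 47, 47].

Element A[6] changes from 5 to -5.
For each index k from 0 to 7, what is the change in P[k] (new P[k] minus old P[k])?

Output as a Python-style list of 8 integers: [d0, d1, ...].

Element change: A[6] 5 -> -5, delta = -10
For k < 6: P[k] unchanged, delta_P[k] = 0
For k >= 6: P[k] shifts by exactly -10
Delta array: [0, 0, 0, 0, 0, 0, -10, -10]

Answer: [0, 0, 0, 0, 0, 0, -10, -10]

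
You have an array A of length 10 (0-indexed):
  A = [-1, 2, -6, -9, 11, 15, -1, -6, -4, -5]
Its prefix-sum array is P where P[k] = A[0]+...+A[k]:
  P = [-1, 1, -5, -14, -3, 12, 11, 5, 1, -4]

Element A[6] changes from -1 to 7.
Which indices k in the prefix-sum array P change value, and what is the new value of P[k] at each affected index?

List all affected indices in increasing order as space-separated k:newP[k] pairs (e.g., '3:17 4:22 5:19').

Answer: 6:19 7:13 8:9 9:4

Derivation:
P[k] = A[0] + ... + A[k]
P[k] includes A[6] iff k >= 6
Affected indices: 6, 7, ..., 9; delta = 8
  P[6]: 11 + 8 = 19
  P[7]: 5 + 8 = 13
  P[8]: 1 + 8 = 9
  P[9]: -4 + 8 = 4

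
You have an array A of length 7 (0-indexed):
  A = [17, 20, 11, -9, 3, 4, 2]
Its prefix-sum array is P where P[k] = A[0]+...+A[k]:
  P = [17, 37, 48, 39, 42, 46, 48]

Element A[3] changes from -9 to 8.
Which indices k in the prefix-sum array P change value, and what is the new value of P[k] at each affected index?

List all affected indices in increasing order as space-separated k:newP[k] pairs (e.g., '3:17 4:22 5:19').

Answer: 3:56 4:59 5:63 6:65

Derivation:
P[k] = A[0] + ... + A[k]
P[k] includes A[3] iff k >= 3
Affected indices: 3, 4, ..., 6; delta = 17
  P[3]: 39 + 17 = 56
  P[4]: 42 + 17 = 59
  P[5]: 46 + 17 = 63
  P[6]: 48 + 17 = 65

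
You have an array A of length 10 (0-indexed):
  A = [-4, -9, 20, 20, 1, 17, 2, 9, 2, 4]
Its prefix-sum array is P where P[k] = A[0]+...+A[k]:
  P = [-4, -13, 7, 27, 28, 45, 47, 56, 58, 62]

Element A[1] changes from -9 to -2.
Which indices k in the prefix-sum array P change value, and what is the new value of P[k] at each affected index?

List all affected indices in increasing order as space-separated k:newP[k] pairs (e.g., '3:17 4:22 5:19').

P[k] = A[0] + ... + A[k]
P[k] includes A[1] iff k >= 1
Affected indices: 1, 2, ..., 9; delta = 7
  P[1]: -13 + 7 = -6
  P[2]: 7 + 7 = 14
  P[3]: 27 + 7 = 34
  P[4]: 28 + 7 = 35
  P[5]: 45 + 7 = 52
  P[6]: 47 + 7 = 54
  P[7]: 56 + 7 = 63
  P[8]: 58 + 7 = 65
  P[9]: 62 + 7 = 69

Answer: 1:-6 2:14 3:34 4:35 5:52 6:54 7:63 8:65 9:69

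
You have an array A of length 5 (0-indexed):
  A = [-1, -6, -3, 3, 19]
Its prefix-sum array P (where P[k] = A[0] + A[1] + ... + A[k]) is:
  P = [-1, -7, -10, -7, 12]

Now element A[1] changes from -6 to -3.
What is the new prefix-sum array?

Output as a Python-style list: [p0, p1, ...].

Answer: [-1, -4, -7, -4, 15]

Derivation:
Change: A[1] -6 -> -3, delta = 3
P[k] for k < 1: unchanged (A[1] not included)
P[k] for k >= 1: shift by delta = 3
  P[0] = -1 + 0 = -1
  P[1] = -7 + 3 = -4
  P[2] = -10 + 3 = -7
  P[3] = -7 + 3 = -4
  P[4] = 12 + 3 = 15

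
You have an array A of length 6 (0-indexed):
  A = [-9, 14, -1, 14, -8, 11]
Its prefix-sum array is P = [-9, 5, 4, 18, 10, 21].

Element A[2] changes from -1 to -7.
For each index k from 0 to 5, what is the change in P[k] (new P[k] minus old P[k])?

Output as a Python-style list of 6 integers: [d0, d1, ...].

Answer: [0, 0, -6, -6, -6, -6]

Derivation:
Element change: A[2] -1 -> -7, delta = -6
For k < 2: P[k] unchanged, delta_P[k] = 0
For k >= 2: P[k] shifts by exactly -6
Delta array: [0, 0, -6, -6, -6, -6]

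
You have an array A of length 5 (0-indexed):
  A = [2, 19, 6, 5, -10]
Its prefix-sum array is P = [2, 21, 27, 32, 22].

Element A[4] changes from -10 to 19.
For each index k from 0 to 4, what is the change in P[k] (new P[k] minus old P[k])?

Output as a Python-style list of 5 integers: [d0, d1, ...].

Element change: A[4] -10 -> 19, delta = 29
For k < 4: P[k] unchanged, delta_P[k] = 0
For k >= 4: P[k] shifts by exactly 29
Delta array: [0, 0, 0, 0, 29]

Answer: [0, 0, 0, 0, 29]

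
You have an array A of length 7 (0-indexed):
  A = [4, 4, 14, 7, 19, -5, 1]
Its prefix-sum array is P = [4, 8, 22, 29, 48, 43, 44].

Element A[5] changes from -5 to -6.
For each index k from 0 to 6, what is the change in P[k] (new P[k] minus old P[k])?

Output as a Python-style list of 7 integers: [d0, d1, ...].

Element change: A[5] -5 -> -6, delta = -1
For k < 5: P[k] unchanged, delta_P[k] = 0
For k >= 5: P[k] shifts by exactly -1
Delta array: [0, 0, 0, 0, 0, -1, -1]

Answer: [0, 0, 0, 0, 0, -1, -1]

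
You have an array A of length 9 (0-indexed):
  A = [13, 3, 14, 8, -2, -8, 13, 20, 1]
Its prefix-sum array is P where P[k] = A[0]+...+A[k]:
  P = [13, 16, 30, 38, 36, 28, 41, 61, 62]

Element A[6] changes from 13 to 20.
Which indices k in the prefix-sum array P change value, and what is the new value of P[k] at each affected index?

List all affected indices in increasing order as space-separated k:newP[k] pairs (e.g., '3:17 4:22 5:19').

Answer: 6:48 7:68 8:69

Derivation:
P[k] = A[0] + ... + A[k]
P[k] includes A[6] iff k >= 6
Affected indices: 6, 7, ..., 8; delta = 7
  P[6]: 41 + 7 = 48
  P[7]: 61 + 7 = 68
  P[8]: 62 + 7 = 69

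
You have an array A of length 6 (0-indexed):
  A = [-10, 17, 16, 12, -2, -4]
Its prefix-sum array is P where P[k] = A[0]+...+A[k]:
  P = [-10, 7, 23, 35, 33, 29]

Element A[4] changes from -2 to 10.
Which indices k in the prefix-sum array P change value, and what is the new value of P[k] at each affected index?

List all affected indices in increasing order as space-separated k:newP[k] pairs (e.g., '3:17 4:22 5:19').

P[k] = A[0] + ... + A[k]
P[k] includes A[4] iff k >= 4
Affected indices: 4, 5, ..., 5; delta = 12
  P[4]: 33 + 12 = 45
  P[5]: 29 + 12 = 41

Answer: 4:45 5:41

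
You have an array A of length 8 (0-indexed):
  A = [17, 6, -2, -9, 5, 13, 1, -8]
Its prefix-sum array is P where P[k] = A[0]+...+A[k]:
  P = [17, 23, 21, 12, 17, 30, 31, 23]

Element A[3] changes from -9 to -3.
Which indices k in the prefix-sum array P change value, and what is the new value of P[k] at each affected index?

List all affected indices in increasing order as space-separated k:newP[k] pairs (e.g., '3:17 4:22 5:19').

P[k] = A[0] + ... + A[k]
P[k] includes A[3] iff k >= 3
Affected indices: 3, 4, ..., 7; delta = 6
  P[3]: 12 + 6 = 18
  P[4]: 17 + 6 = 23
  P[5]: 30 + 6 = 36
  P[6]: 31 + 6 = 37
  P[7]: 23 + 6 = 29

Answer: 3:18 4:23 5:36 6:37 7:29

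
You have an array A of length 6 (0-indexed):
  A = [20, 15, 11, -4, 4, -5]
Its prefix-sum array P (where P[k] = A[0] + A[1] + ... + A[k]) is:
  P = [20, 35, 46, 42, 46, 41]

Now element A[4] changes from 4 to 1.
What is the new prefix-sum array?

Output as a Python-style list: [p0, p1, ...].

Answer: [20, 35, 46, 42, 43, 38]

Derivation:
Change: A[4] 4 -> 1, delta = -3
P[k] for k < 4: unchanged (A[4] not included)
P[k] for k >= 4: shift by delta = -3
  P[0] = 20 + 0 = 20
  P[1] = 35 + 0 = 35
  P[2] = 46 + 0 = 46
  P[3] = 42 + 0 = 42
  P[4] = 46 + -3 = 43
  P[5] = 41 + -3 = 38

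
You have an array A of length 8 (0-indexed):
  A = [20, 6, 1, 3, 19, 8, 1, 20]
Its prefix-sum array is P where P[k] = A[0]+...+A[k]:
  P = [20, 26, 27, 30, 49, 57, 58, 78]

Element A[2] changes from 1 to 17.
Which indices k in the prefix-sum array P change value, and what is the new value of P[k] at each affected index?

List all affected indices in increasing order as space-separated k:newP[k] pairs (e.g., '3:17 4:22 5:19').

Answer: 2:43 3:46 4:65 5:73 6:74 7:94

Derivation:
P[k] = A[0] + ... + A[k]
P[k] includes A[2] iff k >= 2
Affected indices: 2, 3, ..., 7; delta = 16
  P[2]: 27 + 16 = 43
  P[3]: 30 + 16 = 46
  P[4]: 49 + 16 = 65
  P[5]: 57 + 16 = 73
  P[6]: 58 + 16 = 74
  P[7]: 78 + 16 = 94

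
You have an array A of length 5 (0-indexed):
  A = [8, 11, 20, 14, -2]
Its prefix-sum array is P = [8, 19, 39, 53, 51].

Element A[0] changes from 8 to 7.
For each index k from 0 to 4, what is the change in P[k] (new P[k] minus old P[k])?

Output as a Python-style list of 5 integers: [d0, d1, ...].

Answer: [-1, -1, -1, -1, -1]

Derivation:
Element change: A[0] 8 -> 7, delta = -1
For k < 0: P[k] unchanged, delta_P[k] = 0
For k >= 0: P[k] shifts by exactly -1
Delta array: [-1, -1, -1, -1, -1]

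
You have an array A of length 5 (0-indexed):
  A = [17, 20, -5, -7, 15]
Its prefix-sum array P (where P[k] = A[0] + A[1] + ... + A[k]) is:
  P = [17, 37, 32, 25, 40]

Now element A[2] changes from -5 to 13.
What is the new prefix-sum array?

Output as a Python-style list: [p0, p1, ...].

Answer: [17, 37, 50, 43, 58]

Derivation:
Change: A[2] -5 -> 13, delta = 18
P[k] for k < 2: unchanged (A[2] not included)
P[k] for k >= 2: shift by delta = 18
  P[0] = 17 + 0 = 17
  P[1] = 37 + 0 = 37
  P[2] = 32 + 18 = 50
  P[3] = 25 + 18 = 43
  P[4] = 40 + 18 = 58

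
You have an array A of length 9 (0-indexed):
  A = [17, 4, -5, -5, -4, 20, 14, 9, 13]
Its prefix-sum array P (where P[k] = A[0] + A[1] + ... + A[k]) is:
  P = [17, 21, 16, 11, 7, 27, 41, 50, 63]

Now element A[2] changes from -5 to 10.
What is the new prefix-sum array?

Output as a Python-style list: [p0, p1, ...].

Change: A[2] -5 -> 10, delta = 15
P[k] for k < 2: unchanged (A[2] not included)
P[k] for k >= 2: shift by delta = 15
  P[0] = 17 + 0 = 17
  P[1] = 21 + 0 = 21
  P[2] = 16 + 15 = 31
  P[3] = 11 + 15 = 26
  P[4] = 7 + 15 = 22
  P[5] = 27 + 15 = 42
  P[6] = 41 + 15 = 56
  P[7] = 50 + 15 = 65
  P[8] = 63 + 15 = 78

Answer: [17, 21, 31, 26, 22, 42, 56, 65, 78]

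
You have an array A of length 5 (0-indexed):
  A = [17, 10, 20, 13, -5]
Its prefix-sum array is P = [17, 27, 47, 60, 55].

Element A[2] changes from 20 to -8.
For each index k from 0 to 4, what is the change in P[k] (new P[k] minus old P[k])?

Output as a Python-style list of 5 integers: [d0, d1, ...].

Answer: [0, 0, -28, -28, -28]

Derivation:
Element change: A[2] 20 -> -8, delta = -28
For k < 2: P[k] unchanged, delta_P[k] = 0
For k >= 2: P[k] shifts by exactly -28
Delta array: [0, 0, -28, -28, -28]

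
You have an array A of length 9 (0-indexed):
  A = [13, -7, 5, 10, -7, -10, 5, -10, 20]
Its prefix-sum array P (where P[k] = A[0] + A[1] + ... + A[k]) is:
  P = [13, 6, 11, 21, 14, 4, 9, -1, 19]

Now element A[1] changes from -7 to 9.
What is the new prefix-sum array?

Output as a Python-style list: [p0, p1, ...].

Answer: [13, 22, 27, 37, 30, 20, 25, 15, 35]

Derivation:
Change: A[1] -7 -> 9, delta = 16
P[k] for k < 1: unchanged (A[1] not included)
P[k] for k >= 1: shift by delta = 16
  P[0] = 13 + 0 = 13
  P[1] = 6 + 16 = 22
  P[2] = 11 + 16 = 27
  P[3] = 21 + 16 = 37
  P[4] = 14 + 16 = 30
  P[5] = 4 + 16 = 20
  P[6] = 9 + 16 = 25
  P[7] = -1 + 16 = 15
  P[8] = 19 + 16 = 35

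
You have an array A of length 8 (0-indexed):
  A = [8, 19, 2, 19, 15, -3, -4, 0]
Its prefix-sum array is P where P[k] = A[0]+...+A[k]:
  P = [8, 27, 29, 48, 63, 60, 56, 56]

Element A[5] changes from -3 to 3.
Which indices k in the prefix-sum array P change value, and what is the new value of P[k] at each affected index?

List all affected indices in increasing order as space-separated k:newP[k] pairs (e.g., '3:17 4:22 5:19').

Answer: 5:66 6:62 7:62

Derivation:
P[k] = A[0] + ... + A[k]
P[k] includes A[5] iff k >= 5
Affected indices: 5, 6, ..., 7; delta = 6
  P[5]: 60 + 6 = 66
  P[6]: 56 + 6 = 62
  P[7]: 56 + 6 = 62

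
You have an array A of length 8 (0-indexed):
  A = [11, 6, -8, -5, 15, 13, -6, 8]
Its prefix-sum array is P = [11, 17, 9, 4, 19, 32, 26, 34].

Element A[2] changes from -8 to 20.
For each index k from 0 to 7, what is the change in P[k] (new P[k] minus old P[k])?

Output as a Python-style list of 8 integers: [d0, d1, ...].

Element change: A[2] -8 -> 20, delta = 28
For k < 2: P[k] unchanged, delta_P[k] = 0
For k >= 2: P[k] shifts by exactly 28
Delta array: [0, 0, 28, 28, 28, 28, 28, 28]

Answer: [0, 0, 28, 28, 28, 28, 28, 28]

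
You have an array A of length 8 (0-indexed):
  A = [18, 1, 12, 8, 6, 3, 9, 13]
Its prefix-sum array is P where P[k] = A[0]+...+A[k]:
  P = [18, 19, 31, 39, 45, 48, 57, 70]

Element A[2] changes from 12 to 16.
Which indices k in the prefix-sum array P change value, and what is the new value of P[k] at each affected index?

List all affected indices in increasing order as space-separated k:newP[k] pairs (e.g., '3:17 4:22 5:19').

Answer: 2:35 3:43 4:49 5:52 6:61 7:74

Derivation:
P[k] = A[0] + ... + A[k]
P[k] includes A[2] iff k >= 2
Affected indices: 2, 3, ..., 7; delta = 4
  P[2]: 31 + 4 = 35
  P[3]: 39 + 4 = 43
  P[4]: 45 + 4 = 49
  P[5]: 48 + 4 = 52
  P[6]: 57 + 4 = 61
  P[7]: 70 + 4 = 74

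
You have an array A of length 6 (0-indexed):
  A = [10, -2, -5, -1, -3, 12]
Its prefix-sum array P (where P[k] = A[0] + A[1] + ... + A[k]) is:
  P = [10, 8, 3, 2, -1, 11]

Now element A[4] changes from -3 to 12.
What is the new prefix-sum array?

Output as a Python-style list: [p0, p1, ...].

Change: A[4] -3 -> 12, delta = 15
P[k] for k < 4: unchanged (A[4] not included)
P[k] for k >= 4: shift by delta = 15
  P[0] = 10 + 0 = 10
  P[1] = 8 + 0 = 8
  P[2] = 3 + 0 = 3
  P[3] = 2 + 0 = 2
  P[4] = -1 + 15 = 14
  P[5] = 11 + 15 = 26

Answer: [10, 8, 3, 2, 14, 26]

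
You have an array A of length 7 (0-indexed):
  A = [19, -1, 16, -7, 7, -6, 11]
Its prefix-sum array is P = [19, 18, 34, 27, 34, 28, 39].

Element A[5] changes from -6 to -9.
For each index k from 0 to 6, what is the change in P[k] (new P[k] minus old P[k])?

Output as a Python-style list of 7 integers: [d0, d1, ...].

Element change: A[5] -6 -> -9, delta = -3
For k < 5: P[k] unchanged, delta_P[k] = 0
For k >= 5: P[k] shifts by exactly -3
Delta array: [0, 0, 0, 0, 0, -3, -3]

Answer: [0, 0, 0, 0, 0, -3, -3]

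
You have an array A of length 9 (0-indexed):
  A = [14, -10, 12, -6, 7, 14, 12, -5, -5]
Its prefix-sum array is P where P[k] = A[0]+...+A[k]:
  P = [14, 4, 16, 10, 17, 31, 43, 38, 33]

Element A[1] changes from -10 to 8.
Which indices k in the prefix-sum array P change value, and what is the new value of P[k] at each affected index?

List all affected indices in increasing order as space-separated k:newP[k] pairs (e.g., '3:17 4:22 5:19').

Answer: 1:22 2:34 3:28 4:35 5:49 6:61 7:56 8:51

Derivation:
P[k] = A[0] + ... + A[k]
P[k] includes A[1] iff k >= 1
Affected indices: 1, 2, ..., 8; delta = 18
  P[1]: 4 + 18 = 22
  P[2]: 16 + 18 = 34
  P[3]: 10 + 18 = 28
  P[4]: 17 + 18 = 35
  P[5]: 31 + 18 = 49
  P[6]: 43 + 18 = 61
  P[7]: 38 + 18 = 56
  P[8]: 33 + 18 = 51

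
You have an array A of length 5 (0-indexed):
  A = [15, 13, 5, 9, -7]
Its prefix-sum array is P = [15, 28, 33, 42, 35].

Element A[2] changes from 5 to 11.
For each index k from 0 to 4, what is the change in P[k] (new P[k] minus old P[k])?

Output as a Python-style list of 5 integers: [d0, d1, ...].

Element change: A[2] 5 -> 11, delta = 6
For k < 2: P[k] unchanged, delta_P[k] = 0
For k >= 2: P[k] shifts by exactly 6
Delta array: [0, 0, 6, 6, 6]

Answer: [0, 0, 6, 6, 6]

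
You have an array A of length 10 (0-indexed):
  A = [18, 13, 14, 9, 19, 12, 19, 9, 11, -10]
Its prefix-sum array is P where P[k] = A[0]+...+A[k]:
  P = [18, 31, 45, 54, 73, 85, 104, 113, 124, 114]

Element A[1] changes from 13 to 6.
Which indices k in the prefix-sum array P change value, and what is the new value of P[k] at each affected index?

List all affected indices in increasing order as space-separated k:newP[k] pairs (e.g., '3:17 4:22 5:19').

P[k] = A[0] + ... + A[k]
P[k] includes A[1] iff k >= 1
Affected indices: 1, 2, ..., 9; delta = -7
  P[1]: 31 + -7 = 24
  P[2]: 45 + -7 = 38
  P[3]: 54 + -7 = 47
  P[4]: 73 + -7 = 66
  P[5]: 85 + -7 = 78
  P[6]: 104 + -7 = 97
  P[7]: 113 + -7 = 106
  P[8]: 124 + -7 = 117
  P[9]: 114 + -7 = 107

Answer: 1:24 2:38 3:47 4:66 5:78 6:97 7:106 8:117 9:107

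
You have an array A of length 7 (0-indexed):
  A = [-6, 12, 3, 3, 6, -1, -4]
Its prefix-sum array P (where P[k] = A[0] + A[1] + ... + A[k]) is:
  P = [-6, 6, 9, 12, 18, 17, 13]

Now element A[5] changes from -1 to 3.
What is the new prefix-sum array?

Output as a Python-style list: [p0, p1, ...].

Change: A[5] -1 -> 3, delta = 4
P[k] for k < 5: unchanged (A[5] not included)
P[k] for k >= 5: shift by delta = 4
  P[0] = -6 + 0 = -6
  P[1] = 6 + 0 = 6
  P[2] = 9 + 0 = 9
  P[3] = 12 + 0 = 12
  P[4] = 18 + 0 = 18
  P[5] = 17 + 4 = 21
  P[6] = 13 + 4 = 17

Answer: [-6, 6, 9, 12, 18, 21, 17]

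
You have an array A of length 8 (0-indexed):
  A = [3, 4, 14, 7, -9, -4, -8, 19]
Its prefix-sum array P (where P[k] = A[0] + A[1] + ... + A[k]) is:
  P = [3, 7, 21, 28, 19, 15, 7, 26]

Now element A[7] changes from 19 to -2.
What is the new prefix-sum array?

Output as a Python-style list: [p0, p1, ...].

Change: A[7] 19 -> -2, delta = -21
P[k] for k < 7: unchanged (A[7] not included)
P[k] for k >= 7: shift by delta = -21
  P[0] = 3 + 0 = 3
  P[1] = 7 + 0 = 7
  P[2] = 21 + 0 = 21
  P[3] = 28 + 0 = 28
  P[4] = 19 + 0 = 19
  P[5] = 15 + 0 = 15
  P[6] = 7 + 0 = 7
  P[7] = 26 + -21 = 5

Answer: [3, 7, 21, 28, 19, 15, 7, 5]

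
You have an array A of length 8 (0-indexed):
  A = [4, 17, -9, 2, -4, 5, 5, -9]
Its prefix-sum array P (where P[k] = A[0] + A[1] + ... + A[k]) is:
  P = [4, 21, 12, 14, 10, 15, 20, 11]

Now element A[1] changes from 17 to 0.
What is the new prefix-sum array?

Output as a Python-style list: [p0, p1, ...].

Change: A[1] 17 -> 0, delta = -17
P[k] for k < 1: unchanged (A[1] not included)
P[k] for k >= 1: shift by delta = -17
  P[0] = 4 + 0 = 4
  P[1] = 21 + -17 = 4
  P[2] = 12 + -17 = -5
  P[3] = 14 + -17 = -3
  P[4] = 10 + -17 = -7
  P[5] = 15 + -17 = -2
  P[6] = 20 + -17 = 3
  P[7] = 11 + -17 = -6

Answer: [4, 4, -5, -3, -7, -2, 3, -6]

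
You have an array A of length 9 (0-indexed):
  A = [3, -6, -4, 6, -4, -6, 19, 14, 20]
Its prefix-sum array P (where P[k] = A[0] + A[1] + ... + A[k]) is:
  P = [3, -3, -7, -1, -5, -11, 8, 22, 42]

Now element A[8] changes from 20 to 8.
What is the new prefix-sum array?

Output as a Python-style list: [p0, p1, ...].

Answer: [3, -3, -7, -1, -5, -11, 8, 22, 30]

Derivation:
Change: A[8] 20 -> 8, delta = -12
P[k] for k < 8: unchanged (A[8] not included)
P[k] for k >= 8: shift by delta = -12
  P[0] = 3 + 0 = 3
  P[1] = -3 + 0 = -3
  P[2] = -7 + 0 = -7
  P[3] = -1 + 0 = -1
  P[4] = -5 + 0 = -5
  P[5] = -11 + 0 = -11
  P[6] = 8 + 0 = 8
  P[7] = 22 + 0 = 22
  P[8] = 42 + -12 = 30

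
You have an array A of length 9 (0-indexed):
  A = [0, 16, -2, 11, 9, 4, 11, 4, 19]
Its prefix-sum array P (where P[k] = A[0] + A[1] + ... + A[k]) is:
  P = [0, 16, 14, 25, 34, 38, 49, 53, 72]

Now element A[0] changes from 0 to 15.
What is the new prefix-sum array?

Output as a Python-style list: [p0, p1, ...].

Change: A[0] 0 -> 15, delta = 15
P[k] for k < 0: unchanged (A[0] not included)
P[k] for k >= 0: shift by delta = 15
  P[0] = 0 + 15 = 15
  P[1] = 16 + 15 = 31
  P[2] = 14 + 15 = 29
  P[3] = 25 + 15 = 40
  P[4] = 34 + 15 = 49
  P[5] = 38 + 15 = 53
  P[6] = 49 + 15 = 64
  P[7] = 53 + 15 = 68
  P[8] = 72 + 15 = 87

Answer: [15, 31, 29, 40, 49, 53, 64, 68, 87]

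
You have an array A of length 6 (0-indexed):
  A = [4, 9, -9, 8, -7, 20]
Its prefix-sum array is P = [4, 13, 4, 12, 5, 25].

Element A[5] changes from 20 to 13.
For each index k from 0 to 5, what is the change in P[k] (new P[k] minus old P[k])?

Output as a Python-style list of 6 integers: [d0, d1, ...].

Answer: [0, 0, 0, 0, 0, -7]

Derivation:
Element change: A[5] 20 -> 13, delta = -7
For k < 5: P[k] unchanged, delta_P[k] = 0
For k >= 5: P[k] shifts by exactly -7
Delta array: [0, 0, 0, 0, 0, -7]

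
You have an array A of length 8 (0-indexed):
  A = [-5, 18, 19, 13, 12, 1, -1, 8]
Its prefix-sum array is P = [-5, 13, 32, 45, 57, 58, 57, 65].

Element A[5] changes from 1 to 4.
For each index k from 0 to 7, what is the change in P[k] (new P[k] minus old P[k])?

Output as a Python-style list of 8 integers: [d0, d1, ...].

Element change: A[5] 1 -> 4, delta = 3
For k < 5: P[k] unchanged, delta_P[k] = 0
For k >= 5: P[k] shifts by exactly 3
Delta array: [0, 0, 0, 0, 0, 3, 3, 3]

Answer: [0, 0, 0, 0, 0, 3, 3, 3]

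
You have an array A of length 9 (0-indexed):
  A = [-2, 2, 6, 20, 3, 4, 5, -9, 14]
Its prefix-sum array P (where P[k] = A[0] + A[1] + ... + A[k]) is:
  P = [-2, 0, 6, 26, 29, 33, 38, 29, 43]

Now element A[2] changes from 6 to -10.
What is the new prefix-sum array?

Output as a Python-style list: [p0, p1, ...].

Answer: [-2, 0, -10, 10, 13, 17, 22, 13, 27]

Derivation:
Change: A[2] 6 -> -10, delta = -16
P[k] for k < 2: unchanged (A[2] not included)
P[k] for k >= 2: shift by delta = -16
  P[0] = -2 + 0 = -2
  P[1] = 0 + 0 = 0
  P[2] = 6 + -16 = -10
  P[3] = 26 + -16 = 10
  P[4] = 29 + -16 = 13
  P[5] = 33 + -16 = 17
  P[6] = 38 + -16 = 22
  P[7] = 29 + -16 = 13
  P[8] = 43 + -16 = 27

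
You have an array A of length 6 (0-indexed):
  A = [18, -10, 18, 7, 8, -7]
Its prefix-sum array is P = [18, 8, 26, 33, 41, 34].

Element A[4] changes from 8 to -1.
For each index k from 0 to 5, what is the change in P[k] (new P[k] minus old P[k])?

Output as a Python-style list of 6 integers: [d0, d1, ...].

Element change: A[4] 8 -> -1, delta = -9
For k < 4: P[k] unchanged, delta_P[k] = 0
For k >= 4: P[k] shifts by exactly -9
Delta array: [0, 0, 0, 0, -9, -9]

Answer: [0, 0, 0, 0, -9, -9]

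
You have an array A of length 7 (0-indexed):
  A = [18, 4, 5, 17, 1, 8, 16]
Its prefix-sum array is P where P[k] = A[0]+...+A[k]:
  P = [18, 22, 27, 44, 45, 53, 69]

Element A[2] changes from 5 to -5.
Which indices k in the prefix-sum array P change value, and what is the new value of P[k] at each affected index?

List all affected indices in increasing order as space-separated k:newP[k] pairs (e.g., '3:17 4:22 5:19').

P[k] = A[0] + ... + A[k]
P[k] includes A[2] iff k >= 2
Affected indices: 2, 3, ..., 6; delta = -10
  P[2]: 27 + -10 = 17
  P[3]: 44 + -10 = 34
  P[4]: 45 + -10 = 35
  P[5]: 53 + -10 = 43
  P[6]: 69 + -10 = 59

Answer: 2:17 3:34 4:35 5:43 6:59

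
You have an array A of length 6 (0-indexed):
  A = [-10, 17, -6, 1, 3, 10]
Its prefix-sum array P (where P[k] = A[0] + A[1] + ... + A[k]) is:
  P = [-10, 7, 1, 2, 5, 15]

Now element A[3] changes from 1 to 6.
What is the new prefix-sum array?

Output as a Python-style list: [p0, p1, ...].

Change: A[3] 1 -> 6, delta = 5
P[k] for k < 3: unchanged (A[3] not included)
P[k] for k >= 3: shift by delta = 5
  P[0] = -10 + 0 = -10
  P[1] = 7 + 0 = 7
  P[2] = 1 + 0 = 1
  P[3] = 2 + 5 = 7
  P[4] = 5 + 5 = 10
  P[5] = 15 + 5 = 20

Answer: [-10, 7, 1, 7, 10, 20]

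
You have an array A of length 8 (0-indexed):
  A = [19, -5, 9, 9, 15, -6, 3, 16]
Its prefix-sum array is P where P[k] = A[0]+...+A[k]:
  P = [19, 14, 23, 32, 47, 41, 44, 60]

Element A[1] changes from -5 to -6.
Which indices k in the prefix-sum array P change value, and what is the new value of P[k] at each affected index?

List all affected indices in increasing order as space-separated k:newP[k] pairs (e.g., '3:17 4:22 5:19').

P[k] = A[0] + ... + A[k]
P[k] includes A[1] iff k >= 1
Affected indices: 1, 2, ..., 7; delta = -1
  P[1]: 14 + -1 = 13
  P[2]: 23 + -1 = 22
  P[3]: 32 + -1 = 31
  P[4]: 47 + -1 = 46
  P[5]: 41 + -1 = 40
  P[6]: 44 + -1 = 43
  P[7]: 60 + -1 = 59

Answer: 1:13 2:22 3:31 4:46 5:40 6:43 7:59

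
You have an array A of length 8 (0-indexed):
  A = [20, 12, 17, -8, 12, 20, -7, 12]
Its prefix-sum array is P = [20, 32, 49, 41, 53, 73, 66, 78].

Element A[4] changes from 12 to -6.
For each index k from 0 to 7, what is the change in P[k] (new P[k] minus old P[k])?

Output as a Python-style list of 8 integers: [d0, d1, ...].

Element change: A[4] 12 -> -6, delta = -18
For k < 4: P[k] unchanged, delta_P[k] = 0
For k >= 4: P[k] shifts by exactly -18
Delta array: [0, 0, 0, 0, -18, -18, -18, -18]

Answer: [0, 0, 0, 0, -18, -18, -18, -18]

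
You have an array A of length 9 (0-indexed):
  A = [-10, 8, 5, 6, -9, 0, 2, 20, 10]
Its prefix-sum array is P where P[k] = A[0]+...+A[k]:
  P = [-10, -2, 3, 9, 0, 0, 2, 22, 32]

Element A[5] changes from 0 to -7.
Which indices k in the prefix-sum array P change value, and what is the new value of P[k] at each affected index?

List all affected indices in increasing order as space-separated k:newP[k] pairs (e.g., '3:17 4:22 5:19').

Answer: 5:-7 6:-5 7:15 8:25

Derivation:
P[k] = A[0] + ... + A[k]
P[k] includes A[5] iff k >= 5
Affected indices: 5, 6, ..., 8; delta = -7
  P[5]: 0 + -7 = -7
  P[6]: 2 + -7 = -5
  P[7]: 22 + -7 = 15
  P[8]: 32 + -7 = 25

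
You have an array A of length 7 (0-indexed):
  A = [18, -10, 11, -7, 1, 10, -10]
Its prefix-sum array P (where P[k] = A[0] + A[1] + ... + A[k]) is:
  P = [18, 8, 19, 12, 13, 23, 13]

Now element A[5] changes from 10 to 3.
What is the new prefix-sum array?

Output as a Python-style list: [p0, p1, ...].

Answer: [18, 8, 19, 12, 13, 16, 6]

Derivation:
Change: A[5] 10 -> 3, delta = -7
P[k] for k < 5: unchanged (A[5] not included)
P[k] for k >= 5: shift by delta = -7
  P[0] = 18 + 0 = 18
  P[1] = 8 + 0 = 8
  P[2] = 19 + 0 = 19
  P[3] = 12 + 0 = 12
  P[4] = 13 + 0 = 13
  P[5] = 23 + -7 = 16
  P[6] = 13 + -7 = 6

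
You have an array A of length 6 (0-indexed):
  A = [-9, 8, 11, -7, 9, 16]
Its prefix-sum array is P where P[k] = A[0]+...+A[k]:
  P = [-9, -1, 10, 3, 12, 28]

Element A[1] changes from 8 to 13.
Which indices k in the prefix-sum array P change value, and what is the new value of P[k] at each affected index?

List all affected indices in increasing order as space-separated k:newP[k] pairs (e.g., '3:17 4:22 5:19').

P[k] = A[0] + ... + A[k]
P[k] includes A[1] iff k >= 1
Affected indices: 1, 2, ..., 5; delta = 5
  P[1]: -1 + 5 = 4
  P[2]: 10 + 5 = 15
  P[3]: 3 + 5 = 8
  P[4]: 12 + 5 = 17
  P[5]: 28 + 5 = 33

Answer: 1:4 2:15 3:8 4:17 5:33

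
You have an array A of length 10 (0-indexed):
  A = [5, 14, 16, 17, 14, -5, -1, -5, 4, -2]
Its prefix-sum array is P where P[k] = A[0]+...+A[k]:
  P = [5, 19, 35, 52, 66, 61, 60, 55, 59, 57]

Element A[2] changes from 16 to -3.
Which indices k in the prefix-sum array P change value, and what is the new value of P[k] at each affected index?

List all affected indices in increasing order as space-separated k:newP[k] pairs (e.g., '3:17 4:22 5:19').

P[k] = A[0] + ... + A[k]
P[k] includes A[2] iff k >= 2
Affected indices: 2, 3, ..., 9; delta = -19
  P[2]: 35 + -19 = 16
  P[3]: 52 + -19 = 33
  P[4]: 66 + -19 = 47
  P[5]: 61 + -19 = 42
  P[6]: 60 + -19 = 41
  P[7]: 55 + -19 = 36
  P[8]: 59 + -19 = 40
  P[9]: 57 + -19 = 38

Answer: 2:16 3:33 4:47 5:42 6:41 7:36 8:40 9:38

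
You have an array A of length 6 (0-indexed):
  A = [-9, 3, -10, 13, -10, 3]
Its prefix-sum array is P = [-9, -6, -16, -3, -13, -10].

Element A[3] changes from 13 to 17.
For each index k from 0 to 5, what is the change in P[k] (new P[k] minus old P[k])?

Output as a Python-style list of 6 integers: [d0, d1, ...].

Answer: [0, 0, 0, 4, 4, 4]

Derivation:
Element change: A[3] 13 -> 17, delta = 4
For k < 3: P[k] unchanged, delta_P[k] = 0
For k >= 3: P[k] shifts by exactly 4
Delta array: [0, 0, 0, 4, 4, 4]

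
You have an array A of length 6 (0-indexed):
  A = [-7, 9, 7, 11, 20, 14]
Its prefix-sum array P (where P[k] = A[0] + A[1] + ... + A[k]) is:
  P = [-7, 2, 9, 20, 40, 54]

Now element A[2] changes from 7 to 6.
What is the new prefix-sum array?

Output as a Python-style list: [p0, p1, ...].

Change: A[2] 7 -> 6, delta = -1
P[k] for k < 2: unchanged (A[2] not included)
P[k] for k >= 2: shift by delta = -1
  P[0] = -7 + 0 = -7
  P[1] = 2 + 0 = 2
  P[2] = 9 + -1 = 8
  P[3] = 20 + -1 = 19
  P[4] = 40 + -1 = 39
  P[5] = 54 + -1 = 53

Answer: [-7, 2, 8, 19, 39, 53]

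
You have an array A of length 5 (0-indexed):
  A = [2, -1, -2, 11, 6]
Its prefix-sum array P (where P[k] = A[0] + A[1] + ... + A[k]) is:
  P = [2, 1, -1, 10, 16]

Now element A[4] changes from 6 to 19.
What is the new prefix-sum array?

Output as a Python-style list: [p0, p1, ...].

Answer: [2, 1, -1, 10, 29]

Derivation:
Change: A[4] 6 -> 19, delta = 13
P[k] for k < 4: unchanged (A[4] not included)
P[k] for k >= 4: shift by delta = 13
  P[0] = 2 + 0 = 2
  P[1] = 1 + 0 = 1
  P[2] = -1 + 0 = -1
  P[3] = 10 + 0 = 10
  P[4] = 16 + 13 = 29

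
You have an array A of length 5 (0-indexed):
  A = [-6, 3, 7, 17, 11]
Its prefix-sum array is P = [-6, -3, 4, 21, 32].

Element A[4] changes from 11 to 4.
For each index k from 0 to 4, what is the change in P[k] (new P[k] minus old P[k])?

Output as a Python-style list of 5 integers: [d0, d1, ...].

Element change: A[4] 11 -> 4, delta = -7
For k < 4: P[k] unchanged, delta_P[k] = 0
For k >= 4: P[k] shifts by exactly -7
Delta array: [0, 0, 0, 0, -7]

Answer: [0, 0, 0, 0, -7]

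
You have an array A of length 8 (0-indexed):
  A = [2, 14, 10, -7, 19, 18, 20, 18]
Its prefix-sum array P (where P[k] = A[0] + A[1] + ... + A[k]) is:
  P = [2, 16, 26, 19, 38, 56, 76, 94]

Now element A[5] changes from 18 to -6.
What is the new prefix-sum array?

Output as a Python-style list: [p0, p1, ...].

Answer: [2, 16, 26, 19, 38, 32, 52, 70]

Derivation:
Change: A[5] 18 -> -6, delta = -24
P[k] for k < 5: unchanged (A[5] not included)
P[k] for k >= 5: shift by delta = -24
  P[0] = 2 + 0 = 2
  P[1] = 16 + 0 = 16
  P[2] = 26 + 0 = 26
  P[3] = 19 + 0 = 19
  P[4] = 38 + 0 = 38
  P[5] = 56 + -24 = 32
  P[6] = 76 + -24 = 52
  P[7] = 94 + -24 = 70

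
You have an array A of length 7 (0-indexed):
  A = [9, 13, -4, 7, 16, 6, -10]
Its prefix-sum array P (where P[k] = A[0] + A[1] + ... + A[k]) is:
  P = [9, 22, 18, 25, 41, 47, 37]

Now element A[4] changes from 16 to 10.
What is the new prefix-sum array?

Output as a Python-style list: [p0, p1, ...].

Change: A[4] 16 -> 10, delta = -6
P[k] for k < 4: unchanged (A[4] not included)
P[k] for k >= 4: shift by delta = -6
  P[0] = 9 + 0 = 9
  P[1] = 22 + 0 = 22
  P[2] = 18 + 0 = 18
  P[3] = 25 + 0 = 25
  P[4] = 41 + -6 = 35
  P[5] = 47 + -6 = 41
  P[6] = 37 + -6 = 31

Answer: [9, 22, 18, 25, 35, 41, 31]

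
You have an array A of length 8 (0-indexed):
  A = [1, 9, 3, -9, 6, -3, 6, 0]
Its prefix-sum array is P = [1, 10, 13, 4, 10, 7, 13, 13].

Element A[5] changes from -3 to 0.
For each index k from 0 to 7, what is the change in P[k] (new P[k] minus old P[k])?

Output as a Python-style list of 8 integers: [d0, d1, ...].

Element change: A[5] -3 -> 0, delta = 3
For k < 5: P[k] unchanged, delta_P[k] = 0
For k >= 5: P[k] shifts by exactly 3
Delta array: [0, 0, 0, 0, 0, 3, 3, 3]

Answer: [0, 0, 0, 0, 0, 3, 3, 3]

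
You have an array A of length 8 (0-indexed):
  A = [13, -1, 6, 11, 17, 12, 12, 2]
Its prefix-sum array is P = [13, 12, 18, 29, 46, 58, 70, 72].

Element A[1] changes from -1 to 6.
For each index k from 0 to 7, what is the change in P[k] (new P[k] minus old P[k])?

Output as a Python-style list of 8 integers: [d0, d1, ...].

Answer: [0, 7, 7, 7, 7, 7, 7, 7]

Derivation:
Element change: A[1] -1 -> 6, delta = 7
For k < 1: P[k] unchanged, delta_P[k] = 0
For k >= 1: P[k] shifts by exactly 7
Delta array: [0, 7, 7, 7, 7, 7, 7, 7]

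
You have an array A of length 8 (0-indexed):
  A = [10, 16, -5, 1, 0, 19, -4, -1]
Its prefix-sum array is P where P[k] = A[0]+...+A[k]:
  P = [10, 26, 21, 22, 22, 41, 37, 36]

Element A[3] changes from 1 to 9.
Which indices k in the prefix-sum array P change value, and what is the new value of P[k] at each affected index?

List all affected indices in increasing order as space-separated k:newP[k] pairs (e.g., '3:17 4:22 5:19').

P[k] = A[0] + ... + A[k]
P[k] includes A[3] iff k >= 3
Affected indices: 3, 4, ..., 7; delta = 8
  P[3]: 22 + 8 = 30
  P[4]: 22 + 8 = 30
  P[5]: 41 + 8 = 49
  P[6]: 37 + 8 = 45
  P[7]: 36 + 8 = 44

Answer: 3:30 4:30 5:49 6:45 7:44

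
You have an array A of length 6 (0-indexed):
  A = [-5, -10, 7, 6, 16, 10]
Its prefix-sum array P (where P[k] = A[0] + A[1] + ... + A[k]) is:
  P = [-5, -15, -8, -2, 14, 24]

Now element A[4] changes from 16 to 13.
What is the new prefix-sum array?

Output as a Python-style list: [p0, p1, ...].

Change: A[4] 16 -> 13, delta = -3
P[k] for k < 4: unchanged (A[4] not included)
P[k] for k >= 4: shift by delta = -3
  P[0] = -5 + 0 = -5
  P[1] = -15 + 0 = -15
  P[2] = -8 + 0 = -8
  P[3] = -2 + 0 = -2
  P[4] = 14 + -3 = 11
  P[5] = 24 + -3 = 21

Answer: [-5, -15, -8, -2, 11, 21]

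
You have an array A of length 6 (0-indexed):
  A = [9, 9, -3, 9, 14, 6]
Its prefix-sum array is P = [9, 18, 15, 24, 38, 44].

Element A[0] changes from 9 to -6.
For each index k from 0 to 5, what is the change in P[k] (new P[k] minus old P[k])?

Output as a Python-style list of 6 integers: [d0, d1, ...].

Element change: A[0] 9 -> -6, delta = -15
For k < 0: P[k] unchanged, delta_P[k] = 0
For k >= 0: P[k] shifts by exactly -15
Delta array: [-15, -15, -15, -15, -15, -15]

Answer: [-15, -15, -15, -15, -15, -15]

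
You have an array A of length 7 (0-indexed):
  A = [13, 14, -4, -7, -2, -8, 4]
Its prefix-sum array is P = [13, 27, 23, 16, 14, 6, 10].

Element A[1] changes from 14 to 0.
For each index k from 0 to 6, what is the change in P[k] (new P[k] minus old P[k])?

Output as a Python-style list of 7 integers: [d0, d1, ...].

Answer: [0, -14, -14, -14, -14, -14, -14]

Derivation:
Element change: A[1] 14 -> 0, delta = -14
For k < 1: P[k] unchanged, delta_P[k] = 0
For k >= 1: P[k] shifts by exactly -14
Delta array: [0, -14, -14, -14, -14, -14, -14]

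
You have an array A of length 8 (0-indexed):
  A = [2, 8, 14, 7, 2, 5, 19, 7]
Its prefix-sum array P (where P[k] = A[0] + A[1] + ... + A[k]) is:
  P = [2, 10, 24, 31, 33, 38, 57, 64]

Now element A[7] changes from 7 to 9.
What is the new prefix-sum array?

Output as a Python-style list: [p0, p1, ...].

Change: A[7] 7 -> 9, delta = 2
P[k] for k < 7: unchanged (A[7] not included)
P[k] for k >= 7: shift by delta = 2
  P[0] = 2 + 0 = 2
  P[1] = 10 + 0 = 10
  P[2] = 24 + 0 = 24
  P[3] = 31 + 0 = 31
  P[4] = 33 + 0 = 33
  P[5] = 38 + 0 = 38
  P[6] = 57 + 0 = 57
  P[7] = 64 + 2 = 66

Answer: [2, 10, 24, 31, 33, 38, 57, 66]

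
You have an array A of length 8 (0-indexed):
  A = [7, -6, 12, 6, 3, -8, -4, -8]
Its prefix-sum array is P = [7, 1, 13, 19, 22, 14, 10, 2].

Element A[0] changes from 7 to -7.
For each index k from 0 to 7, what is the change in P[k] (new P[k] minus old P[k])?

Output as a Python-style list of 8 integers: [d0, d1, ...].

Element change: A[0] 7 -> -7, delta = -14
For k < 0: P[k] unchanged, delta_P[k] = 0
For k >= 0: P[k] shifts by exactly -14
Delta array: [-14, -14, -14, -14, -14, -14, -14, -14]

Answer: [-14, -14, -14, -14, -14, -14, -14, -14]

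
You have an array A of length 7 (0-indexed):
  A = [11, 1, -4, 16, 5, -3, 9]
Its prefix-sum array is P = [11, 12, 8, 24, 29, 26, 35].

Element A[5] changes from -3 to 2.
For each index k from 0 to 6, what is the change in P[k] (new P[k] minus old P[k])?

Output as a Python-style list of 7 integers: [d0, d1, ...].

Element change: A[5] -3 -> 2, delta = 5
For k < 5: P[k] unchanged, delta_P[k] = 0
For k >= 5: P[k] shifts by exactly 5
Delta array: [0, 0, 0, 0, 0, 5, 5]

Answer: [0, 0, 0, 0, 0, 5, 5]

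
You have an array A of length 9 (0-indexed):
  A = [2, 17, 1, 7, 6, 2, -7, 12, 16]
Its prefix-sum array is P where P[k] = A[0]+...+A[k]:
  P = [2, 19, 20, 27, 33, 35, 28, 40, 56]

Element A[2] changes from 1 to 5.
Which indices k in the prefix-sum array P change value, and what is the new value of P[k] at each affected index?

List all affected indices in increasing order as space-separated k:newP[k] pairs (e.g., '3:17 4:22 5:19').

P[k] = A[0] + ... + A[k]
P[k] includes A[2] iff k >= 2
Affected indices: 2, 3, ..., 8; delta = 4
  P[2]: 20 + 4 = 24
  P[3]: 27 + 4 = 31
  P[4]: 33 + 4 = 37
  P[5]: 35 + 4 = 39
  P[6]: 28 + 4 = 32
  P[7]: 40 + 4 = 44
  P[8]: 56 + 4 = 60

Answer: 2:24 3:31 4:37 5:39 6:32 7:44 8:60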